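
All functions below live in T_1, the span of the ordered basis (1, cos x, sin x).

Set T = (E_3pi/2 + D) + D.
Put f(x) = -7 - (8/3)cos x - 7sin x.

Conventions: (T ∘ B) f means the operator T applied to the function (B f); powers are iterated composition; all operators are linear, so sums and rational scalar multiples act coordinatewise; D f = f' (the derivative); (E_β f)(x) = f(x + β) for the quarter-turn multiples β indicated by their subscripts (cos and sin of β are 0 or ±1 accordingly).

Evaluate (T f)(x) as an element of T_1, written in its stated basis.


the result is g(x) = -7 - 7cos x + (8/3)sin x

E_3pi/2 f = -7 + 7cos x - (8/3)sin x
D f = -7cos x + (8/3)sin x
(E_3pi/2 + D) f = -7
D f = -7cos x + (8/3)sin x
((E_3pi/2 + D) + D) f = -7 - 7cos x + (8/3)sin x


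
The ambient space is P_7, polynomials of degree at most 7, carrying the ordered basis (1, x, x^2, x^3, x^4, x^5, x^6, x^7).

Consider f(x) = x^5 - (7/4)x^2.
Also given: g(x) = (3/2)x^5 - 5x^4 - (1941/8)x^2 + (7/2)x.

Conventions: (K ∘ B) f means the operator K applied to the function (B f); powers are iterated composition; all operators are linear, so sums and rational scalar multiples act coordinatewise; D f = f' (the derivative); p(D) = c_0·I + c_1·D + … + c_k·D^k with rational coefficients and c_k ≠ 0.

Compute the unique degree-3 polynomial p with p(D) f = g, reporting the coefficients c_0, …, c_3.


D^0 f = x^5 - (7/4)x^2
D^1 f = 5x^4 - (7/2)x
D^2 f = 20x^3 - 7/2
D^3 f = 60x^2
matching coefficients of g against c_0 f + c_1 Df + … from the top degree down determines the c_i
solution: c_0 = 3/2, c_1 = -1, c_2 = 0, c_3 = -4

p(D) = (3/2)·I − D − 4·D^3, i.e. c_0 = 3/2, c_1 = -1, c_2 = 0, c_3 = -4


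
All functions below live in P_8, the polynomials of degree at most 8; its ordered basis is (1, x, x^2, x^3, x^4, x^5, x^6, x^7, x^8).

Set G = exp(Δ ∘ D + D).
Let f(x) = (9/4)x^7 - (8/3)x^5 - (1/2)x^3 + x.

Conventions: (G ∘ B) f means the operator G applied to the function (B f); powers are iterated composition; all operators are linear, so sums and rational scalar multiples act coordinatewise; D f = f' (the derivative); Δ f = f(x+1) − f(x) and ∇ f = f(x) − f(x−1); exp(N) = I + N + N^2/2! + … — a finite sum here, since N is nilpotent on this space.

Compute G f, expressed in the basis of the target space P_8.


the result is g(x) = (9/4)x^7 + (63/4)x^6 + (1669/12)x^5 + (4645/6)x^4 + (12593/4)x^3 + (53957/6)x^2 + (193171/12)x + 82187/6

order-1 term: (63/4)x^6 + (189/2)x^5 + (2675/12)x^4 + (785/3)x^3 + (619/4)x^2 + (229/6)x + 23/12
order-2 term: (189/4)x^5 + (945/2)x^4 + (5590/3)x^3 + 3620x^2 + (6917/2)x + 3887/3
order-3 term: (315/4)x^4 + 945x^3 + (25355/6)x^2 + 8345x + 24553/4
order-4 term: (315/4)x^3 + 945x^2 + (11300/3)x + 14960/3
order-5 term: (189/4)x^2 + (945/2)x + 14143/12
order-6 term: (63/4)x + 189/2
order-7 term: 9/4
the series for exp(Δ ∘ D + D) f terminates at order 7
exp(Δ ∘ D + D) f = (9/4)x^7 + (63/4)x^6 + (1669/12)x^5 + (4645/6)x^4 + (12593/4)x^3 + (53957/6)x^2 + (193171/12)x + 82187/6


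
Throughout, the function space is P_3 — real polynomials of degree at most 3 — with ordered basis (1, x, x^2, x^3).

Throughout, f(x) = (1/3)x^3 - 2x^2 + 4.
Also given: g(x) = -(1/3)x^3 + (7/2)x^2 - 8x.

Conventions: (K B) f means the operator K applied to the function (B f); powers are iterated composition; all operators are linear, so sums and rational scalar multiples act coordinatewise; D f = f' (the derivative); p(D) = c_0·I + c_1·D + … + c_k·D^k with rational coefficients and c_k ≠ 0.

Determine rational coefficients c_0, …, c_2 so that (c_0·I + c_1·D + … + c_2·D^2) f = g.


p(D) = -I + (3/2)·D − D^2, i.e. c_0 = -1, c_1 = 3/2, c_2 = -1

D^0 f = (1/3)x^3 - 2x^2 + 4
D^1 f = x^2 - 4x
D^2 f = 2x - 4
matching coefficients of g against c_0 f + c_1 Df + … from the top degree down determines the c_i
solution: c_0 = -1, c_1 = 3/2, c_2 = -1


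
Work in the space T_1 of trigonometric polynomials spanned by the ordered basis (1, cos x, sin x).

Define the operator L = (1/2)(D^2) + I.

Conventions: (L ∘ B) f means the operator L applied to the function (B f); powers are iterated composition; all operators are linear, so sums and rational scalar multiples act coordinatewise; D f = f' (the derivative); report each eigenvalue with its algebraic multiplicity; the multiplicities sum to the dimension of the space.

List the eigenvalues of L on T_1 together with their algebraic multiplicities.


λ = 1/2 (multiplicity 2), λ = 1 (multiplicity 1)

image of 1: 1
image of cos x: (1/2)cos x
image of sin x: (1/2)sin x
the matrix is diagonal; its diagonal is (1, 1/2, 1/2)
for a triangular matrix the eigenvalues are the diagonal entries, with algebraic multiplicity their repetition count


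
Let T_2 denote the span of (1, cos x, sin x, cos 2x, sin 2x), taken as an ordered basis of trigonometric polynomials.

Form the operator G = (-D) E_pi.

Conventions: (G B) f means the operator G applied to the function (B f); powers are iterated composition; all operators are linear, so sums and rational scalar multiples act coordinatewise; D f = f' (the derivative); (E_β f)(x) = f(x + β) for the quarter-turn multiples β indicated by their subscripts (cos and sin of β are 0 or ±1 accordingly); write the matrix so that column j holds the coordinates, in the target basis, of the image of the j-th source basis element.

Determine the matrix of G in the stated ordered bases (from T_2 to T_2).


image of 1: 0
image of cos x: -sin x
image of sin x: cos x
image of cos 2x: 2sin 2x
image of sin 2x: -2cos 2x
each image's coordinates form column j of the matrix

the matrix is [[0, 0, 0, 0, 0]; [0, 0, 1, 0, 0]; [0, -1, 0, 0, 0]; [0, 0, 0, 0, -2]; [0, 0, 0, 2, 0]] (rows listed top to bottom)


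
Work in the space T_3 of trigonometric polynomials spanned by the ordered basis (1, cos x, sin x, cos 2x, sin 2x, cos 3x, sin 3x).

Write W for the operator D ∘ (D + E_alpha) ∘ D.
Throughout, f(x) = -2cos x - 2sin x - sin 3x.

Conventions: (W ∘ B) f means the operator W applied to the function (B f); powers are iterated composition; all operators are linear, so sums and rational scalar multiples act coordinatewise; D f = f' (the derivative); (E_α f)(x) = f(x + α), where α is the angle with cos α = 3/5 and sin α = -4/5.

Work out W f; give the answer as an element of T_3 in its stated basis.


g(x) = (8/5)cos x + (4/5)sin x + (2979/125)cos 3x - (1053/125)sin 3x

D f = -2cos x + 2sin x - 3cos 3x
D D f = 2cos x + 2sin x + 9sin 3x
E_alpha D f = -(14/5)cos x - (2/5)sin x + (351/125)cos 3x - (132/125)sin 3x
(D + E_alpha) D f = -(4/5)cos x + (8/5)sin x + (351/125)cos 3x + (993/125)sin 3x
D (D + E_alpha) D f = (8/5)cos x + (4/5)sin x + (2979/125)cos 3x - (1053/125)sin 3x


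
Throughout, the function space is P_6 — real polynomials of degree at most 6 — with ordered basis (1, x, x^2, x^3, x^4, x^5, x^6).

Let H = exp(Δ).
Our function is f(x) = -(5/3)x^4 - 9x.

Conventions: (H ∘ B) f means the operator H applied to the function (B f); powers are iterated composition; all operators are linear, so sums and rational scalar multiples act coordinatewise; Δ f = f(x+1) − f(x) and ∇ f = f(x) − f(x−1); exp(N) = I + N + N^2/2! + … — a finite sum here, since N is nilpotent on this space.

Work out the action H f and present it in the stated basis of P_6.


the image equals g(x) = -(5/3)x^4 - (20/3)x^3 - 20x^2 - (127/3)x - 34

order-1 term: -(20/3)x^3 - 10x^2 - (20/3)x - 32/3
order-2 term: -10x^2 - 20x - 35/3
order-3 term: -(20/3)x - 10
order-4 term: -5/3
the series for exp(Δ) f terminates at order 4
exp(Δ) f = -(5/3)x^4 - (20/3)x^3 - 20x^2 - (127/3)x - 34


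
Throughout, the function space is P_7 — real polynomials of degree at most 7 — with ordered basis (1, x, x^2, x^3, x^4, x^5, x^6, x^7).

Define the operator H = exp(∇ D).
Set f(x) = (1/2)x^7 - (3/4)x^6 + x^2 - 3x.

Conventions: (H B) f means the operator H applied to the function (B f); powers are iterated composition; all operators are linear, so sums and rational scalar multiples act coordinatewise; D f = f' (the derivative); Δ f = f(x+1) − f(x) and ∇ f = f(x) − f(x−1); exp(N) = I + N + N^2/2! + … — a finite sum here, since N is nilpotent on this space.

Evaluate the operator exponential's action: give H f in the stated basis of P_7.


g(x) = (1/2)x^7 - (3/4)x^6 + 21x^5 - 75x^4 + 325x^3 - (1723/2)x^2 + (2931/2)x - 2397/2

order-1 term: 21x^5 - 75x^4 + 115x^3 - (195/2)x^2 + (87/2)x - 6
order-2 term: 210x^3 - 765x^2 + 1005x - 945/2
order-3 term: 420x - 720
the series for exp(∇ D) f terminates at order 3
exp(∇ D) f = (1/2)x^7 - (3/4)x^6 + 21x^5 - 75x^4 + 325x^3 - (1723/2)x^2 + (2931/2)x - 2397/2


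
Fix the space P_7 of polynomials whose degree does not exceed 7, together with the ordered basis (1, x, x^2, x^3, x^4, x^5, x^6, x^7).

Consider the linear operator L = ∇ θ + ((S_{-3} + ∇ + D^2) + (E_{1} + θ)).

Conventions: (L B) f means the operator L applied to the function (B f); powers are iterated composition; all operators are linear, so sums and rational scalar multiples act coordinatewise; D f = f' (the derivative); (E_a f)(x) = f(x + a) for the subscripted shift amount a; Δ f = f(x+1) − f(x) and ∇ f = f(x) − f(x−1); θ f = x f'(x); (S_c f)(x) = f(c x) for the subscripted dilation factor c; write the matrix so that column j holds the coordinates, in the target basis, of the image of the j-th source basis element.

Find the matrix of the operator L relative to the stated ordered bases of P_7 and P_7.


the matrix is [[2, 3, 0, 5, -4, 7, -6, 9]; [0, -1, 8, -3, 24, -25, 48, -49]; [0, 0, 12, 15, -12, 70, -90, 189]; [0, 0, 0, -23, 24, -30, 160, -245]; [0, 0, 0, 0, 86, 35, -60, 315]; [0, 0, 0, 0, 0, -237, 48, -105]; [0, 0, 0, 0, 0, 0, 736, 63]; [0, 0, 0, 0, 0, 0, 0, -2179]] (rows listed top to bottom)

image of 1: 2
image of x: -x + 3
image of x^2: 12x^2 + 8x
image of x^3: -23x^3 + 15x^2 - 3x + 5
image of x^4: 86x^4 + 24x^3 - 12x^2 + 24x - 4
image of x^5: -237x^5 + 35x^4 - 30x^3 + 70x^2 - 25x + 7
image of x^6: 736x^6 + 48x^5 - 60x^4 + 160x^3 - 90x^2 + 48x - 6
image of x^7: -2179x^7 + 63x^6 - 105x^5 + 315x^4 - 245x^3 + 189x^2 - 49x + 9
each image's coordinates form column j of the matrix


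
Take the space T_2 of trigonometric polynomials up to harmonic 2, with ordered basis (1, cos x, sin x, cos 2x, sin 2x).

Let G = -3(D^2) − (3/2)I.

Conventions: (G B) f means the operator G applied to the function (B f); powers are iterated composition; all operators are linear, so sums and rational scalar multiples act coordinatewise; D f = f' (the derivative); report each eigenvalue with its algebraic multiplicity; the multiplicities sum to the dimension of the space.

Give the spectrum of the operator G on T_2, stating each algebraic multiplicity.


λ = -3/2 (multiplicity 1), λ = 3/2 (multiplicity 2), λ = 21/2 (multiplicity 2)

image of 1: -3/2
image of cos x: (3/2)cos x
image of sin x: (3/2)sin x
image of cos 2x: (21/2)cos 2x
image of sin 2x: (21/2)sin 2x
the matrix is diagonal; its diagonal is (-3/2, 3/2, 3/2, 21/2, 21/2)
for a triangular matrix the eigenvalues are the diagonal entries, with algebraic multiplicity their repetition count


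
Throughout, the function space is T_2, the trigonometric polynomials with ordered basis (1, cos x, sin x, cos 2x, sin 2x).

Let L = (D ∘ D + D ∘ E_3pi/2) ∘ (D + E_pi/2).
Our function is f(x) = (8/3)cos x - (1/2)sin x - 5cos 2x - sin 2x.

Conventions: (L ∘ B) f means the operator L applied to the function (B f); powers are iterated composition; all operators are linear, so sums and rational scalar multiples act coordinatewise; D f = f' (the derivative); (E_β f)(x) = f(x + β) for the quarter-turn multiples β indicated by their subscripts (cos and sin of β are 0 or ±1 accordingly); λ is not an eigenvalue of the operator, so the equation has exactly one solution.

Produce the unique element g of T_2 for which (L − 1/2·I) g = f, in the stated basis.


write g with unknown coordinates in the stated basis and equate coefficients in (L − 1/2·I) g = f
solving from the highest basis element down gives g = -(16/3)cos x + sin x - (58/123)cos 2x + (10/41)sin 2x
check: L g = -(644/123)cos 2x - (36/41)sin 2x
so L g − 1/2·g = (8/3)cos x - (1/2)sin x - 5cos 2x - sin 2x = f ✓

the result is g(x) = -(16/3)cos x + sin x - (58/123)cos 2x + (10/41)sin 2x


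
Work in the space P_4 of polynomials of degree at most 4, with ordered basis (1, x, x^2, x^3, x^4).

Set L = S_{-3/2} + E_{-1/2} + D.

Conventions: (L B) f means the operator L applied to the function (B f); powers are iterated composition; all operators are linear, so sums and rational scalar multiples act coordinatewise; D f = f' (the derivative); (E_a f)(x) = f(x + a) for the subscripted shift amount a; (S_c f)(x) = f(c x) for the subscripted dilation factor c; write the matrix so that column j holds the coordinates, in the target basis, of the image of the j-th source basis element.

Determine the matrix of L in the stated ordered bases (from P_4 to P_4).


the matrix is [[2, 1/2, 1/4, -1/8, 1/16]; [0, -1/2, 1, 3/4, -1/2]; [0, 0, 13/4, 3/2, 3/2]; [0, 0, 0, -19/8, 2]; [0, 0, 0, 0, 97/16]] (rows listed top to bottom)

image of 1: 2
image of x: -(1/2)x + 1/2
image of x^2: (13/4)x^2 + x + 1/4
image of x^3: -(19/8)x^3 + (3/2)x^2 + (3/4)x - 1/8
image of x^4: (97/16)x^4 + 2x^3 + (3/2)x^2 - (1/2)x + 1/16
each image's coordinates form column j of the matrix


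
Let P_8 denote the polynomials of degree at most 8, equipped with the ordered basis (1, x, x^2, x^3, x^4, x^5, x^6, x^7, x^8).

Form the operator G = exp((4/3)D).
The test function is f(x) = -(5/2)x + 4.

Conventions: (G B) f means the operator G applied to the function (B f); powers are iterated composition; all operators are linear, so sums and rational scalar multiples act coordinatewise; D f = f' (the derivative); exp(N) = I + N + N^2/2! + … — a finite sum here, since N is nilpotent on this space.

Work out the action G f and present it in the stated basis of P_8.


order-1 term: -10/3
the series for exp((4/3)D) f terminates at order 1
exp((4/3)D) f = -(5/2)x + 2/3

the image equals g(x) = -(5/2)x + 2/3


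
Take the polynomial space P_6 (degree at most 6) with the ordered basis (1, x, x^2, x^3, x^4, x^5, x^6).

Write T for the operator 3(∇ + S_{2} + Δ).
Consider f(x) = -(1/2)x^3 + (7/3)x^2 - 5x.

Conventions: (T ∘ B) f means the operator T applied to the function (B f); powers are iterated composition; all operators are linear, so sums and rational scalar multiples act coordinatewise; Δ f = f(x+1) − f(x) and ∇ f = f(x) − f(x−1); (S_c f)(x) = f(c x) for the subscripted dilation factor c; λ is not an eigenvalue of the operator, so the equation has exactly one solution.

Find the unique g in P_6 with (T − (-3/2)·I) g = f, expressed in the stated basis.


write g with unknown coordinates in the stated basis and equate coefficients in (T − (-3/2)·I) g = f
solving from the highest basis element down gives g = -(1/51)x^3 + (274/1377)x^2 - (6782/6885)x + 27668/20655
check: T g = -(8/17)x^3 + (934/459)x^2 - (8084/2295)x - 13834/6885
so T g − (-3/2)·g = -(1/2)x^3 + (7/3)x^2 - 5x = f ✓

the image equals g(x) = -(1/51)x^3 + (274/1377)x^2 - (6782/6885)x + 27668/20655


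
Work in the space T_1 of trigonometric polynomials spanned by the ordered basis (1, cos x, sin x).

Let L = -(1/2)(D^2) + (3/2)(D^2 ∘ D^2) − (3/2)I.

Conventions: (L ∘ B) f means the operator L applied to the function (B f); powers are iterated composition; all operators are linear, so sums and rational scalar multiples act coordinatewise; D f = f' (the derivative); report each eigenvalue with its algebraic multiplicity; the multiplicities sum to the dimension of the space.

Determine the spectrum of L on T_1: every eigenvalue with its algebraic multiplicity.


λ = -3/2 (multiplicity 1), λ = 1/2 (multiplicity 2)

image of 1: -3/2
image of cos x: (1/2)cos x
image of sin x: (1/2)sin x
the matrix is diagonal; its diagonal is (-3/2, 1/2, 1/2)
for a triangular matrix the eigenvalues are the diagonal entries, with algebraic multiplicity their repetition count


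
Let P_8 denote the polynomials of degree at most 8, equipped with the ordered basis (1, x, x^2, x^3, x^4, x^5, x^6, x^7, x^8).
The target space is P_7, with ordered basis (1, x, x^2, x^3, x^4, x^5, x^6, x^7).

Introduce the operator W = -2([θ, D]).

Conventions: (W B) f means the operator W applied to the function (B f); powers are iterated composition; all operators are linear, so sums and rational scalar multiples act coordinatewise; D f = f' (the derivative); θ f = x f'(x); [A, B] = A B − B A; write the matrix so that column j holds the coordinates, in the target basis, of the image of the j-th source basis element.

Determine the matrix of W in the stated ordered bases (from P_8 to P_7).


the matrix is [[0, 2, 0, 0, 0, 0, 0, 0, 0]; [0, 0, 4, 0, 0, 0, 0, 0, 0]; [0, 0, 0, 6, 0, 0, 0, 0, 0]; [0, 0, 0, 0, 8, 0, 0, 0, 0]; [0, 0, 0, 0, 0, 10, 0, 0, 0]; [0, 0, 0, 0, 0, 0, 12, 0, 0]; [0, 0, 0, 0, 0, 0, 0, 14, 0]; [0, 0, 0, 0, 0, 0, 0, 0, 16]] (rows listed top to bottom)

image of 1: 0
image of x: 2
image of x^2: 4x
image of x^3: 6x^2
image of x^4: 8x^3
image of x^5: 10x^4
image of x^6: 12x^5
image of x^7: 14x^6
image of x^8: 16x^7
each image's coordinates form column j of the matrix


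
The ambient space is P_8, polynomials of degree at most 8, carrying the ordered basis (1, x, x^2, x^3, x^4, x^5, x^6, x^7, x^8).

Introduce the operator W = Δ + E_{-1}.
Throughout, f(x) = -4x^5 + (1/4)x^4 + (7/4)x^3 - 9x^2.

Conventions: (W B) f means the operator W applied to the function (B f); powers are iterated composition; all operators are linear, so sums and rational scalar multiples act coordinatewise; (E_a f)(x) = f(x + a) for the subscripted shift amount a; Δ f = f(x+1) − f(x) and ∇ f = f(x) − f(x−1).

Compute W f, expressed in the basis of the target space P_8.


the image equals g(x) = -4x^5 + (1/4)x^4 - (313/4)x^3 - 6x^2 - (59/2)x - 35/2

Δ f = -20x^4 - 39x^3 - (133/4)x^2 - (127/4)x - 11
E_{-1} f = -4x^5 + (81/4)x^4 - (157/4)x^3 + (109/4)x^2 + (9/4)x - 13/2
(Δ + E_{-1}) f = -4x^5 + (1/4)x^4 - (313/4)x^3 - 6x^2 - (59/2)x - 35/2


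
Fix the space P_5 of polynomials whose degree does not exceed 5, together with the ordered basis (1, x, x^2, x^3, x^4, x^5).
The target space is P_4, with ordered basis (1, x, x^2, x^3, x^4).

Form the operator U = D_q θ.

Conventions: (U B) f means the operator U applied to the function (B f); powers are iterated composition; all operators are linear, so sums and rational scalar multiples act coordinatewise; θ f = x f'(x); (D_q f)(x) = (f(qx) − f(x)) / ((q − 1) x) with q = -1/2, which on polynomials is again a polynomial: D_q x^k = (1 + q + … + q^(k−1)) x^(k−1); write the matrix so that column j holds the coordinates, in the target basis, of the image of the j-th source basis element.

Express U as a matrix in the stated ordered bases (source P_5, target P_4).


image of 1: 0
image of x: 1
image of x^2: x
image of x^3: (9/4)x^2
image of x^4: (5/2)x^3
image of x^5: (55/16)x^4
each image's coordinates form column j of the matrix

the matrix is [[0, 1, 0, 0, 0, 0]; [0, 0, 1, 0, 0, 0]; [0, 0, 0, 9/4, 0, 0]; [0, 0, 0, 0, 5/2, 0]; [0, 0, 0, 0, 0, 55/16]] (rows listed top to bottom)


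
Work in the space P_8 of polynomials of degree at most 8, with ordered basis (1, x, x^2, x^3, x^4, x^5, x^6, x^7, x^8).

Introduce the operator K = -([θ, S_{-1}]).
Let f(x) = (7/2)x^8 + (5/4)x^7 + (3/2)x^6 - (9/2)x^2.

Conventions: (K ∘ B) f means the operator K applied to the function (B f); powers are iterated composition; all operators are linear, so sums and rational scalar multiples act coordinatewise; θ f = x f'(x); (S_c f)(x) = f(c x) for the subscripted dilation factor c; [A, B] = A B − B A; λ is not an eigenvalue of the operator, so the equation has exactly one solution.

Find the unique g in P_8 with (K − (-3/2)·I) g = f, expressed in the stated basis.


the result is g(x) = (7/3)x^8 + (5/6)x^7 + x^6 - 3x^2

write g with unknown coordinates in the stated basis and equate coefficients in (K − (-3/2)·I) g = f
solving from the highest basis element down gives g = (7/3)x^8 + (5/6)x^7 + x^6 - 3x^2
check: K g = 0
so K g − (-3/2)·g = (7/2)x^8 + (5/4)x^7 + (3/2)x^6 - (9/2)x^2 = f ✓


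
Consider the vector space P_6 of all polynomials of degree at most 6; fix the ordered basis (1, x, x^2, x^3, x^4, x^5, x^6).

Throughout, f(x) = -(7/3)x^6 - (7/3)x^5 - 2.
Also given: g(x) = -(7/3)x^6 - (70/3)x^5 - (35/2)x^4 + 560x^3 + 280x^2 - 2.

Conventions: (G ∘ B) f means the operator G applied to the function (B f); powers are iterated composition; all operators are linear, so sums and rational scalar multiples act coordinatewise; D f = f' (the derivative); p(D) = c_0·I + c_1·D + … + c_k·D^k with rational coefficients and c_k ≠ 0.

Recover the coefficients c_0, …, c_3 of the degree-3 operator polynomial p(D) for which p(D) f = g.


D^0 f = -(7/3)x^6 - (7/3)x^5 - 2
D^1 f = -14x^5 - (35/3)x^4
D^2 f = -70x^4 - (140/3)x^3
D^3 f = -280x^3 - 140x^2
matching coefficients of g against c_0 f + c_1 Df + … from the top degree down determines the c_i
solution: c_0 = 1, c_1 = 3/2, c_2 = 0, c_3 = -2

p(D) = I + (3/2)·D − 2·D^3, i.e. c_0 = 1, c_1 = 3/2, c_2 = 0, c_3 = -2


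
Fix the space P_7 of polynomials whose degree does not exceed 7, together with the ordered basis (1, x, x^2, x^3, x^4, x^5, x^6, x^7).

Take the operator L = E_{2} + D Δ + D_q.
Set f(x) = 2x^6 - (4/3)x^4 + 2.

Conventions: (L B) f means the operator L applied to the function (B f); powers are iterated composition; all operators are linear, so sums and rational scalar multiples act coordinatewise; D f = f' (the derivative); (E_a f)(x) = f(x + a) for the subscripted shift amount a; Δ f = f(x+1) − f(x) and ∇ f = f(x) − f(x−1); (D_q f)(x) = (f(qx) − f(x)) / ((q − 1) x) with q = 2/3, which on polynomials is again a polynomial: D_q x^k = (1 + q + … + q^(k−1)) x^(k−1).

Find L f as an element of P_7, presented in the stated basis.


E_{2} f = 2x^6 + 24x^5 + (356/3)x^4 + (928/3)x^3 + 448x^2 + (1024/3)x + 326/3
Δ f = 12x^5 + 30x^4 + (104/3)x^3 + 22x^2 + (20/3)x + 2/3
D Δ f = 60x^4 + 120x^3 + 104x^2 + 44x + 20/3
D_q f = (1330/243)x^5 - (260/81)x^3
(E_{2} + D Δ + D_q) f = 2x^6 + (7162/243)x^5 + (536/3)x^4 + (34516/81)x^3 + 552x^2 + (1156/3)x + 346/3

the result is g(x) = 2x^6 + (7162/243)x^5 + (536/3)x^4 + (34516/81)x^3 + 552x^2 + (1156/3)x + 346/3


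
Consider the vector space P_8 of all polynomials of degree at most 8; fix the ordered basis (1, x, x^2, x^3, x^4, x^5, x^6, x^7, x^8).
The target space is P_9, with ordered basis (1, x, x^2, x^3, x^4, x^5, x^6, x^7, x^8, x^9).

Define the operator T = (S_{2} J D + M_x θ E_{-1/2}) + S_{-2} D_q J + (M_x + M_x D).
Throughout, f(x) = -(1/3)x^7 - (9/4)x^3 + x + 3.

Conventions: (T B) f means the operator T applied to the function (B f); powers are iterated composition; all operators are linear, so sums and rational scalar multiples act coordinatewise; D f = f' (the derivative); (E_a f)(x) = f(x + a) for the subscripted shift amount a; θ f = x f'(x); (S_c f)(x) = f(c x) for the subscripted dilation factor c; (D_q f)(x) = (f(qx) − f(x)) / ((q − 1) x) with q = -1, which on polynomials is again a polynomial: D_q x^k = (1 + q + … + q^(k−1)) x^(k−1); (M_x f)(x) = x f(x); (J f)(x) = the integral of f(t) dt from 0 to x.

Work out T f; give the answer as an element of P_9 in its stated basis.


D f = -(7/3)x^6 - (27/4)x^2 + 1
J D f = -(1/3)x^7 - (9/4)x^3 + x
S_{2} J D f = -(128/3)x^7 - 18x^3 + 2x
E_{-1/2} f = -(1/3)x^7 + (7/6)x^6 - (7/4)x^5 + (35/24)x^4 - (143/48)x^3 + (115/32)x^2 - (139/192)x + 1069/384
θ E_{-1/2} f = -(7/3)x^7 + 7x^6 - (35/4)x^5 + (35/6)x^4 - (143/16)x^3 + (115/16)x^2 - (139/192)x
M_x θ E_{-1/2} f = -(7/3)x^8 + 7x^7 - (35/4)x^6 + (35/6)x^5 - (143/16)x^4 + (115/16)x^3 - (139/192)x^2
(S_{2} J D + M_x θ E_{-1/2}) f = -(7/3)x^8 - (107/3)x^7 - (35/4)x^6 + (35/6)x^5 - (143/16)x^4 - (173/16)x^3 - (139/192)x^2 + 2x
J f = -(1/24)x^8 - (9/16)x^4 + (1/2)x^2 + 3x
D_q J f = 3
S_{-2} D_q J f = 3
M_x f = -(1/3)x^8 - (9/4)x^4 + x^2 + 3x
D f = -(7/3)x^6 - (27/4)x^2 + 1
M_x D f = -(7/3)x^7 - (27/4)x^3 + x
(M_x + M_x D) f = -(1/3)x^8 - (7/3)x^7 - (9/4)x^4 - (27/4)x^3 + x^2 + 4x
((S_{2} J D + M_x θ E_{-1/2}) + S_{-2} D_q J + (M_x + M_x D)) f = -(8/3)x^8 - 38x^7 - (35/4)x^6 + (35/6)x^5 - (179/16)x^4 - (281/16)x^3 + (53/192)x^2 + 6x + 3

g(x) = -(8/3)x^8 - 38x^7 - (35/4)x^6 + (35/6)x^5 - (179/16)x^4 - (281/16)x^3 + (53/192)x^2 + 6x + 3


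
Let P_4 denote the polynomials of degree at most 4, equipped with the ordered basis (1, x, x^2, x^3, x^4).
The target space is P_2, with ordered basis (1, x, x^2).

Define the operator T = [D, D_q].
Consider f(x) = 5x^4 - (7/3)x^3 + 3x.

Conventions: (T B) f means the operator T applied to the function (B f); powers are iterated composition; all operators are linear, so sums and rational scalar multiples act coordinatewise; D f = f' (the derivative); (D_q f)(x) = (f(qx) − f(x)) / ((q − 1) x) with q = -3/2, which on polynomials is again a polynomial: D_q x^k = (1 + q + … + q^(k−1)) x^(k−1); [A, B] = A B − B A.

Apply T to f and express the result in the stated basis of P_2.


D_q f = -(65/8)x^3 - (49/12)x^2 + 3
D D_q f = -(195/8)x^2 - (49/6)x
D f = 20x^3 - 7x^2 + 3
D_q D f = 35x^2 + (7/2)x
[D, D_q] f = -(475/8)x^2 - (35/3)x

g(x) = -(475/8)x^2 - (35/3)x


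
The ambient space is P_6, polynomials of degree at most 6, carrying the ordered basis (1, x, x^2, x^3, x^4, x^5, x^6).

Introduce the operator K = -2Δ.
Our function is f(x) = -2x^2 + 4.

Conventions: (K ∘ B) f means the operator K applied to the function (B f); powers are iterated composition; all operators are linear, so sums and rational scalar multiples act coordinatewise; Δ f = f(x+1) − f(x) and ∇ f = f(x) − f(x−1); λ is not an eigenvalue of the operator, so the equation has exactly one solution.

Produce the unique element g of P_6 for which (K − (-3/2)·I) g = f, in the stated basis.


write g with unknown coordinates in the stated basis and equate coefficients in (K − (-3/2)·I) g = f
solving from the highest basis element down gives g = -(4/3)x^2 - (32/9)x - 104/27
check: K g = (16/3)x + 88/9
so K g − (-3/2)·g = -2x^2 + 4 = f ✓

the image equals g(x) = -(4/3)x^2 - (32/9)x - 104/27


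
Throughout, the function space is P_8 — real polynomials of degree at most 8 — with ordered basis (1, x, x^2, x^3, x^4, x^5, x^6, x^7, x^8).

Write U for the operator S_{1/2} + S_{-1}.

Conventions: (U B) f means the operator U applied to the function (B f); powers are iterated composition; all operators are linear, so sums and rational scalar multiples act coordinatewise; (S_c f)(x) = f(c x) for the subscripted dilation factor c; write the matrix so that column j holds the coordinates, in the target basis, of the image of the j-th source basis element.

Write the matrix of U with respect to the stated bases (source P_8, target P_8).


the matrix is [[2, 0, 0, 0, 0, 0, 0, 0, 0]; [0, -1/2, 0, 0, 0, 0, 0, 0, 0]; [0, 0, 5/4, 0, 0, 0, 0, 0, 0]; [0, 0, 0, -7/8, 0, 0, 0, 0, 0]; [0, 0, 0, 0, 17/16, 0, 0, 0, 0]; [0, 0, 0, 0, 0, -31/32, 0, 0, 0]; [0, 0, 0, 0, 0, 0, 65/64, 0, 0]; [0, 0, 0, 0, 0, 0, 0, -127/128, 0]; [0, 0, 0, 0, 0, 0, 0, 0, 257/256]] (rows listed top to bottom)

image of 1: 2
image of x: -(1/2)x
image of x^2: (5/4)x^2
image of x^3: -(7/8)x^3
image of x^4: (17/16)x^4
image of x^5: -(31/32)x^5
image of x^6: (65/64)x^6
image of x^7: -(127/128)x^7
image of x^8: (257/256)x^8
each image's coordinates form column j of the matrix


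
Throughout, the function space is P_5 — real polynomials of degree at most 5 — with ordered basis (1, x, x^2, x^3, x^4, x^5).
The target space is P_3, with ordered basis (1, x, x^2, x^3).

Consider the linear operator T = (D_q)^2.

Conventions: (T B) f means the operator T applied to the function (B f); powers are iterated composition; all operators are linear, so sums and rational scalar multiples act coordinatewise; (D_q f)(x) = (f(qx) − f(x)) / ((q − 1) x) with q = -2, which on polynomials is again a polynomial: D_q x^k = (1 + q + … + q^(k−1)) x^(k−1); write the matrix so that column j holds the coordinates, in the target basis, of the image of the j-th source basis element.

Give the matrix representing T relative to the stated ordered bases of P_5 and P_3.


image of 1: 0
image of x: 0
image of x^2: -1
image of x^3: -3x
image of x^4: -15x^2
image of x^5: -55x^3
each image's coordinates form column j of the matrix

the matrix is [[0, 0, -1, 0, 0, 0]; [0, 0, 0, -3, 0, 0]; [0, 0, 0, 0, -15, 0]; [0, 0, 0, 0, 0, -55]] (rows listed top to bottom)


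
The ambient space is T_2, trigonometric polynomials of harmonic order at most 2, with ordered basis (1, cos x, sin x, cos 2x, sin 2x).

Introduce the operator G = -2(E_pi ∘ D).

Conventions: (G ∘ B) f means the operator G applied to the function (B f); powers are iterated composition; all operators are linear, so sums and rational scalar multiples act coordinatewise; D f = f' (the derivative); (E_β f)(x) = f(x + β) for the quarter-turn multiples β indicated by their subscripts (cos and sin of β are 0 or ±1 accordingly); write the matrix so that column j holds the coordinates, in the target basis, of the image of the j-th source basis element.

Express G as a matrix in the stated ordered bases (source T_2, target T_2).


image of 1: 0
image of cos x: -2sin x
image of sin x: 2cos x
image of cos 2x: 4sin 2x
image of sin 2x: -4cos 2x
each image's coordinates form column j of the matrix

the matrix is [[0, 0, 0, 0, 0]; [0, 0, 2, 0, 0]; [0, -2, 0, 0, 0]; [0, 0, 0, 0, -4]; [0, 0, 0, 4, 0]] (rows listed top to bottom)


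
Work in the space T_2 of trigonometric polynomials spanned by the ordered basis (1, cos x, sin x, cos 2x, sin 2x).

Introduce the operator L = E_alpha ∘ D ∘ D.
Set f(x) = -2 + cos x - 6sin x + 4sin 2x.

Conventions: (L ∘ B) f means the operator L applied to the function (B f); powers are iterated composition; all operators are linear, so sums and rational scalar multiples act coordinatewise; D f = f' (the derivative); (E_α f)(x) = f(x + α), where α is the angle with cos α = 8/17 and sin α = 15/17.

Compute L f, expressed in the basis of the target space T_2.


the image equals g(x) = (82/17)cos x + (63/17)sin x - (3840/289)cos 2x + (2576/289)sin 2x

D f = -6cos x - sin x + 8cos 2x
D D f = -cos x + 6sin x - 16sin 2x
E_alpha D D f = (82/17)cos x + (63/17)sin x - (3840/289)cos 2x + (2576/289)sin 2x


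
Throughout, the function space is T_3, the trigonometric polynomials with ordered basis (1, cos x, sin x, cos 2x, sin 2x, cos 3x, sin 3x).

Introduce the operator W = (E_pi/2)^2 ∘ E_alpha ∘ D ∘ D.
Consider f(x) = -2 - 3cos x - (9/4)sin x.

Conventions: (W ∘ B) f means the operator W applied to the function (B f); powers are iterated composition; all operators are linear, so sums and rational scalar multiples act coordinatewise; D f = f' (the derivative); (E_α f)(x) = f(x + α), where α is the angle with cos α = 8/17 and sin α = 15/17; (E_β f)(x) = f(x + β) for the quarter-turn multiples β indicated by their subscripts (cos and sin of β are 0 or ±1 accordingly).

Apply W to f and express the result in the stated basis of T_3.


the image equals g(x) = -(231/68)cos x + (27/17)sin x

D f = -(9/4)cos x + 3sin x
D D f = 3cos x + (9/4)sin x
E_alpha D D f = (231/68)cos x - (27/17)sin x
E_pi/2 (E_alpha ∘ D ∘ D) f = -(27/17)cos x - (231/68)sin x
E_pi/2 E_pi/2 (E_alpha ∘ D ∘ D) f = -(231/68)cos x + (27/17)sin x


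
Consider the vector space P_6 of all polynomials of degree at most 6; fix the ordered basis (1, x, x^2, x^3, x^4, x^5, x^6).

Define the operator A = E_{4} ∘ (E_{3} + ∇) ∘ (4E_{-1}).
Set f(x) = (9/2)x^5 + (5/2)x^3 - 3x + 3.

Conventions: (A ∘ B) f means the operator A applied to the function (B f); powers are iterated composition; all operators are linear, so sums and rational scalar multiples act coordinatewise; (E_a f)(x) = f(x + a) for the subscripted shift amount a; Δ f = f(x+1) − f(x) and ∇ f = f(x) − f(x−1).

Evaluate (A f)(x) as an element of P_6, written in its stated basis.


E_{-1} f = (9/2)x^5 - (45/2)x^4 + (95/2)x^3 - (105/2)x^2 + 27x - 1
(4E_{-1}) f = 18x^5 - 90x^4 + 190x^3 - 210x^2 + 108x - 4
E_{3} (4E_{-1}) f = 18x^5 + 180x^4 + 730x^3 + 1500x^2 + 1548x + 644
∇ (4E_{-1}) f = 90x^4 - 540x^3 + 1290x^2 - 1440x + 616
(E_{3} + ∇) (4E_{-1}) f = 18x^5 + 270x^4 + 190x^3 + 2790x^2 + 108x + 1260
E_{4} (E_{3} + ∇) (4E_{-1}) f = 18x^5 + 630x^4 + 7390x^3 + 42510x^2 + 123708x + 146044

g(x) = 18x^5 + 630x^4 + 7390x^3 + 42510x^2 + 123708x + 146044


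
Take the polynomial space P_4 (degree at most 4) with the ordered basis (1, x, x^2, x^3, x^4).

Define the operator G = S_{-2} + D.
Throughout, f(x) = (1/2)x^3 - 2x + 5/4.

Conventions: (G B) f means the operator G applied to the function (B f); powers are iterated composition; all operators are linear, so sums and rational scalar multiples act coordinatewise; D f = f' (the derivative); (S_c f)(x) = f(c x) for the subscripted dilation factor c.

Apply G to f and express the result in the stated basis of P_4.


S_{-2} f = -4x^3 + 4x + 5/4
D f = (3/2)x^2 - 2
(S_{-2} + D) f = -4x^3 + (3/2)x^2 + 4x - 3/4

the image equals g(x) = -4x^3 + (3/2)x^2 + 4x - 3/4


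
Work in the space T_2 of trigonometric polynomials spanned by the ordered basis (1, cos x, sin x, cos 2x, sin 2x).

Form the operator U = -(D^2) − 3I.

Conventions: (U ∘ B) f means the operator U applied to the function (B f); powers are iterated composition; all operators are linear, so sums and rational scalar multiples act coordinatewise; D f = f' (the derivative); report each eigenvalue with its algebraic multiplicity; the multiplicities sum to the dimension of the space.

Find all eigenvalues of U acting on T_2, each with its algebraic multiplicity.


λ = -3 (multiplicity 1), λ = -2 (multiplicity 2), λ = 1 (multiplicity 2)

image of 1: -3
image of cos x: -2cos x
image of sin x: -2sin x
image of cos 2x: cos 2x
image of sin 2x: sin 2x
the matrix is diagonal; its diagonal is (-3, -2, -2, 1, 1)
for a triangular matrix the eigenvalues are the diagonal entries, with algebraic multiplicity their repetition count


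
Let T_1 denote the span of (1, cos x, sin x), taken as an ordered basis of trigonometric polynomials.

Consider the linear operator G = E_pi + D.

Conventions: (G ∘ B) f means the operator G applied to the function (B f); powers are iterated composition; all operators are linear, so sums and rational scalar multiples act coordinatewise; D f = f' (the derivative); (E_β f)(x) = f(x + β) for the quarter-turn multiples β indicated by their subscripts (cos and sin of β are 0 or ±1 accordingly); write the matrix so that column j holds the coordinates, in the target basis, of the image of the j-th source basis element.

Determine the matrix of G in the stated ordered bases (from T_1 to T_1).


image of 1: 1
image of cos x: -cos x - sin x
image of sin x: cos x - sin x
each image's coordinates form column j of the matrix

the matrix is [[1, 0, 0]; [0, -1, 1]; [0, -1, -1]] (rows listed top to bottom)


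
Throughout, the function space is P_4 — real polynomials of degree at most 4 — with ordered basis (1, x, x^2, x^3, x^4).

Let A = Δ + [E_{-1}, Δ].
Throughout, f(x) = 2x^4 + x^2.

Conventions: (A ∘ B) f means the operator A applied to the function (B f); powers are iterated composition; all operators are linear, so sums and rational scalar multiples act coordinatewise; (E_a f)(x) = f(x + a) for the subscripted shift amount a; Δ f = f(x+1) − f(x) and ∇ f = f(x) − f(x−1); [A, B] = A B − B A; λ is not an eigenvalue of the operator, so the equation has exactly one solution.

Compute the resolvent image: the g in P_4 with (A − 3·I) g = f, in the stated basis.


the image equals g(x) = -(2/3)x^4 - (8/9)x^3 - (23/9)x^2 - (94/27)x - 205/81

write g with unknown coordinates in the stated basis and equate coefficients in (A − 3·I) g = f
solving from the highest basis element down gives g = -(2/3)x^4 - (8/9)x^3 - (23/9)x^2 - (94/27)x - 205/81
check: A g = -(8/3)x^3 - (20/3)x^2 - (94/9)x - 205/27
so A g − 3·g = 2x^4 + x^2 = f ✓


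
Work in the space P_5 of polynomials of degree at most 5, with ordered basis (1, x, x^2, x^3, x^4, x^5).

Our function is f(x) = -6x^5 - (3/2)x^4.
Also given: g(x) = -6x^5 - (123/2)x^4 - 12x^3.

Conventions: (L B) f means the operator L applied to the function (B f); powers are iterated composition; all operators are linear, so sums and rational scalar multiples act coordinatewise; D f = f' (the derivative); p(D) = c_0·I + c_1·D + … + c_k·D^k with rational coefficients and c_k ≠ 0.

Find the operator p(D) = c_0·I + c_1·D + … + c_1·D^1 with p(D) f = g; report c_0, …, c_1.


D^0 f = -6x^5 - (3/2)x^4
D^1 f = -30x^4 - 6x^3
matching coefficients of g against c_0 f + c_1 Df + … from the top degree down determines the c_i
solution: c_0 = 1, c_1 = 2

p(D) = I + 2·D, i.e. c_0 = 1, c_1 = 2


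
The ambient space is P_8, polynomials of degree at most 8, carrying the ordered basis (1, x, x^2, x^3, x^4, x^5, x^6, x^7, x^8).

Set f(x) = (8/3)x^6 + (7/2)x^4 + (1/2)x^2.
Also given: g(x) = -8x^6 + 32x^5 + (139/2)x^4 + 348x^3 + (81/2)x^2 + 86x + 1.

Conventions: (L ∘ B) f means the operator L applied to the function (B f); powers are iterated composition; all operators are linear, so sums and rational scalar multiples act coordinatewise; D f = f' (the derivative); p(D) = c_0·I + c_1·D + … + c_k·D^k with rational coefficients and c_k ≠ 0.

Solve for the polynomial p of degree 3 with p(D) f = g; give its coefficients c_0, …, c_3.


D^0 f = (8/3)x^6 + (7/2)x^4 + (1/2)x^2
D^1 f = 16x^5 + 14x^3 + x
D^2 f = 80x^4 + 42x^2 + 1
D^3 f = 320x^3 + 84x
matching coefficients of g against c_0 f + c_1 Df + … from the top degree down determines the c_i
solution: c_0 = -3, c_1 = 2, c_2 = 1, c_3 = 1

c_0 = -3, c_1 = 2, c_2 = 1, c_3 = 1


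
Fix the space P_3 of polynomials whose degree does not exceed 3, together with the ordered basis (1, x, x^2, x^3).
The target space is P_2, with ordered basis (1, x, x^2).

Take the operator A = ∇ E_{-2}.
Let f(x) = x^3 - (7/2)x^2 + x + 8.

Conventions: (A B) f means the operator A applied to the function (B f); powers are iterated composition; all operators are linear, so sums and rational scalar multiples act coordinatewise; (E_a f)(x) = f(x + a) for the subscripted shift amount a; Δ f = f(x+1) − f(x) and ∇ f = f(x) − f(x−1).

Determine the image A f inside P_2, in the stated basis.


the image equals g(x) = 3x^2 - 22x + 75/2

E_{-2} f = x^3 - (19/2)x^2 + 27x - 16
∇ E_{-2} f = 3x^2 - 22x + 75/2


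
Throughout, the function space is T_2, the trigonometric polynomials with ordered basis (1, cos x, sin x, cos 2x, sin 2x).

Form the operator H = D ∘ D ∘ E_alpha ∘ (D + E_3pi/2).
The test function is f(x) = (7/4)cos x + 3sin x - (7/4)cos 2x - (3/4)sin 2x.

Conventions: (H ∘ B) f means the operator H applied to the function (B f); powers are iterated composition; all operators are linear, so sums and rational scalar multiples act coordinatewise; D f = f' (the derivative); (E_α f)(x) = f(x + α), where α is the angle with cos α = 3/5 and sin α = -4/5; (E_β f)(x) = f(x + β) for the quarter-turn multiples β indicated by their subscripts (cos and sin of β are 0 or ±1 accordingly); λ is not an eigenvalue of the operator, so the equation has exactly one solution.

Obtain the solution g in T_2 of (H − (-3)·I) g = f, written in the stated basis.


write g with unknown coordinates in the stated basis and equate coefficients in (H − (-3)·I) g = f
solving from the highest basis element down gives g = (7/12)cos x + sin x + (179/724)cos 2x + (143/724)sin 2x
check: H g = -(451/181)cos 2x - (243/181)sin 2x
so H g − (-3)·g = (7/4)cos x + 3sin x - (7/4)cos 2x - (3/4)sin 2x = f ✓

the result is g(x) = (7/12)cos x + sin x + (179/724)cos 2x + (143/724)sin 2x


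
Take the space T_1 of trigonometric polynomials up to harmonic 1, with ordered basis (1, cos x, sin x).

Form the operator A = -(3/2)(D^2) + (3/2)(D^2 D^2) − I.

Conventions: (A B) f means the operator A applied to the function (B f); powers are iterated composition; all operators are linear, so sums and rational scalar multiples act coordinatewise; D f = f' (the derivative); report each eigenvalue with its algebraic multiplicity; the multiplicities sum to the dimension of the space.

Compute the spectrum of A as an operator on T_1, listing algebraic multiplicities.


image of 1: -1
image of cos x: 2cos x
image of sin x: 2sin x
the matrix is diagonal; its diagonal is (-1, 2, 2)
for a triangular matrix the eigenvalues are the diagonal entries, with algebraic multiplicity their repetition count

λ = -1 (multiplicity 1), λ = 2 (multiplicity 2)
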